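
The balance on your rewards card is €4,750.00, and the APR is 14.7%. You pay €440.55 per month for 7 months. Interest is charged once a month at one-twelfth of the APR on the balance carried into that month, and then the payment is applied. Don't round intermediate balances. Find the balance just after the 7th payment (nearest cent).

€1,973.07

Monthly rate r = 14.7%/12 = 1.225% = 0.01225.
Each month: B ← B·(1+r) − €440.55.
Month 1: interest €58.19; balance after payment €4,367.64.
Month 2: interest €53.50; balance after payment €3,980.59.
Month 3: interest €48.76; balance after payment €3,588.80.
Month 4: interest €43.96; balance after payment €3,192.22.
Month 5: interest €39.10; balance after payment €2,790.77.
Month 6: interest €34.19; balance after payment €2,384.41.
Month 7: interest €29.21; balance after payment €1,973.07.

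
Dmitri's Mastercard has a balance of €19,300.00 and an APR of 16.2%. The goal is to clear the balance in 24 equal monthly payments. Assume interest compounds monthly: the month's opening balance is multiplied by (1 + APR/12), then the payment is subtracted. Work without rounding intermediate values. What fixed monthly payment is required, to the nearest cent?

€946.83

Monthly rate r = 16.2%/12 = 1.35% = 0.0135.
Level-payment amortization: P = B₀·r / (1 − (1+r)^(−n)) = 19300.00·0.0135 / (1 − 1.0135^(−24)).
Denominator 1 − (1+r)^(−24) = 0.275180402.
P = 260.55 / 0.275180402 ≈ 946.83.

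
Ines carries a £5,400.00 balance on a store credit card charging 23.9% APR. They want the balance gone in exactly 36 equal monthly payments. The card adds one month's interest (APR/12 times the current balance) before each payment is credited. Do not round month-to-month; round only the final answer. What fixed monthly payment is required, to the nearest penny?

£211.57

Monthly rate r = 23.9%/12 = 1.99167% = 0.0199167.
Level-payment amortization: P = B₀·r / (1 − (1+r)^(−n)) = 5400.00·0.0199167 / (1 − 1.01992^(−36)).
Denominator 1 − (1+r)^(−36) = 0.508332835.
P = 107.55 / 0.508332835 ≈ 211.57.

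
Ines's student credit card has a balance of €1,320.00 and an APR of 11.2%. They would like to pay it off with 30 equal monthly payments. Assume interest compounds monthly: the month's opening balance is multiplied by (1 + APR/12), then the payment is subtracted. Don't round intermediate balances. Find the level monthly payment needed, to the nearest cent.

Monthly rate r = 11.2%/12 = 0.933333% = 0.00933333.
Level-payment amortization: P = B₀·r / (1 − (1+r)^(−n)) = 1320.00·0.00933333 / (1 − 1.00933^(−30)).
Denominator 1 − (1+r)^(−30) = 0.243234166.
P = 12.32 / 0.243234166 ≈ 50.65.

€50.65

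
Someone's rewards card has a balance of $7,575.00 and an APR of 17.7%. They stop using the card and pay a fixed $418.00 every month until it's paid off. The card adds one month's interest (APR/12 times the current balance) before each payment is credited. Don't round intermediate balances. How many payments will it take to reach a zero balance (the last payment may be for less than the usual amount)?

Monthly rate r = 17.7%/12 = 1.475% = 0.01475.
Recurrence: B ← B·(1+r) − $418.00.
Month 1: interest $111.73; balance after payment $7,268.73.
Month 2: interest $107.21; balance after payment $6,957.95.
Closed form: n = −ln(1 − rB₀/P)/ln(1+r) = −ln(0.7327)/ln(1.01475) ≈ 21.241, so the balance reaches zero during payment 22.

22 payments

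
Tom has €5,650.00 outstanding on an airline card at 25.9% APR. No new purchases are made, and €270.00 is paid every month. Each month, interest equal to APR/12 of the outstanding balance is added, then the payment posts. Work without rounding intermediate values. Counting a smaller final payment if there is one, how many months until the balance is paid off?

29 months

Monthly rate r = 25.9%/12 = 2.15833% = 0.0215833.
Recurrence: B ← B·(1+r) − €270.00.
Month 1: interest €121.95; balance after payment €5,501.95.
Month 2: interest €118.75; balance after payment €5,350.70.
Closed form: n = −ln(1 − rB₀/P)/ln(1+r) = −ln(0.54835)/ln(1.02158) ≈ 28.138, so the balance reaches zero during payment 29.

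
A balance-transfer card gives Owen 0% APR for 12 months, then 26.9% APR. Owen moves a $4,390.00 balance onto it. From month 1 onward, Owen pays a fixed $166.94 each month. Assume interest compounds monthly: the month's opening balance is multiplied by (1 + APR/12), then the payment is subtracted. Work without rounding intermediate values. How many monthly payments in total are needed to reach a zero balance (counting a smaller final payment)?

30 months

Promo months 1–12 at r₀ = 0%/12 = 0; months 13+ at r₁ = 26.9%/12 = 0.0224167.
After month 12 (no interest yet): B = $4,390.00 − 12·$166.94 = $2,386.72.
Then at r₁ with $166.94/mo: n₂ = −ln(1 − r₁·B/P)/ln(1+r₁) ≈ 17.43 → 18 more payments.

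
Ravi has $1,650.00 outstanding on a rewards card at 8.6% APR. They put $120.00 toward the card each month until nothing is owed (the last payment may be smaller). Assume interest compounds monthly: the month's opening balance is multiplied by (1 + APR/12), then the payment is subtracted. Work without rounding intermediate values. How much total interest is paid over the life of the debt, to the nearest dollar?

Monthly rate r = 8.6%/12 = 0.716667% = 0.00716667.
Payoff takes n = ⌈−ln(1 − rB₀/P)/ln(1+r)⌉ = ⌈14.527⌉ = 15 payments; the last is $63.39.
Total paid = 14·$120.00 + $63.39 = $1,743.39.
Total interest = total paid − principal = $1,743.39 − $1,650.00 = $93.39.

$93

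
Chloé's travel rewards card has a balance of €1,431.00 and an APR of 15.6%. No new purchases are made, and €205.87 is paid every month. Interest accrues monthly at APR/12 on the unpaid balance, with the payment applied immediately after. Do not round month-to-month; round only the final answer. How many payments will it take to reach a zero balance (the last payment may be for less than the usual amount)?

8 payments

Monthly rate r = 15.6%/12 = 1.3% = 0.013.
Recurrence: B ← B·(1+r) − €205.87.
Month 1: interest €18.60; balance after payment €1,243.73.
Month 2: interest €16.17; balance after payment €1,054.03.
Closed form: n = −ln(1 − rB₀/P)/ln(1+r) = −ln(0.90964)/ln(1.013) ≈ 7.333, so the balance reaches zero during payment 8.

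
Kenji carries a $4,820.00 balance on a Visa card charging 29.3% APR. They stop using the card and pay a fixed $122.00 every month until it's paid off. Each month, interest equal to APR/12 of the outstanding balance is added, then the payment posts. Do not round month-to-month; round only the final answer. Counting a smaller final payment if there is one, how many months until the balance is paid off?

Monthly rate r = 29.3%/12 = 2.44167% = 0.0244167.
Recurrence: B ← B·(1+r) − $122.00.
Month 1: interest $117.69; balance after payment $4,815.69.
Month 2: interest $117.58; balance after payment $4,811.27.
Closed form: n = −ln(1 − rB₀/P)/ln(1+r) = −ln(0.035342)/ln(1.02442) ≈ 138.567, so the balance reaches zero during payment 139.

139 months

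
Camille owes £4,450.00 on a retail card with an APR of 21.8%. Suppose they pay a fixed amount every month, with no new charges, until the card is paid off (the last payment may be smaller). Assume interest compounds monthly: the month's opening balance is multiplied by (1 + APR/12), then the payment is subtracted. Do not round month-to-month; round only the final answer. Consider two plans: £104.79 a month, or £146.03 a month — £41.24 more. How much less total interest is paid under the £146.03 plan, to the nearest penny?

£2,049.30

Monthly rate r = 21.8%/12 = 1.81667% = 0.0181667.
At £104.79/mo: n = ⌈−ln(1 − rB₀/P)/ln(1+r)⌉ = 82 payments (last £103.42); total interest = total paid − £4,450.00 = £4,141.41.
At £146.03/mo: 45 payments (last £116.79); total interest £2,092.11.
Interest saved = £4,141.41 − £2,092.11 = £2,049.30.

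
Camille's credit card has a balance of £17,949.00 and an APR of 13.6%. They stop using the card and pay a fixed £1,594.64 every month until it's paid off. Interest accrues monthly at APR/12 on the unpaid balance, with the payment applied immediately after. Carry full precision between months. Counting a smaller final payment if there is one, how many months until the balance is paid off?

Monthly rate r = 13.6%/12 = 1.13333% = 0.0113333.
Recurrence: B ← B·(1+r) − £1,594.64.
Month 1: interest £203.42; balance after payment £16,557.78.
Month 2: interest £187.65; balance after payment £15,150.80.
Closed form: n = −ln(1 − rB₀/P)/ln(1+r) = −ln(0.87243)/ln(1.01133) ≈ 12.109, so the balance reaches zero during payment 13.

13 months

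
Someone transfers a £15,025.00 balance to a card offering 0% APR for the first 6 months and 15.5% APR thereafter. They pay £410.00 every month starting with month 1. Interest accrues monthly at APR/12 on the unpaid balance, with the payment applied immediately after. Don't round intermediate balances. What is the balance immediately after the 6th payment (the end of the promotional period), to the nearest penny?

£12,565.00

Promo months 1–6 at r₀ = 0%/12 = 0; months 7+ at r₁ = 15.5%/12 = 0.0129167.
After month 6 (no interest yet): B = £15,025.00 − 6·£410.00 = £12,565.00.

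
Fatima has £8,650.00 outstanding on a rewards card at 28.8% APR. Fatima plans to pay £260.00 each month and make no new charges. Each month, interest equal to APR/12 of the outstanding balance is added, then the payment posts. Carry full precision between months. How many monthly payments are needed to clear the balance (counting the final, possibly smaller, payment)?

68 months

Monthly rate r = 28.8%/12 = 2.4% = 0.024.
Recurrence: B ← B·(1+r) − £260.00.
Month 1: interest £207.60; balance after payment £8,597.60.
Month 2: interest £206.34; balance after payment £8,543.94.
Closed form: n = −ln(1 − rB₀/P)/ln(1+r) = −ln(0.20154)/ln(1.024) ≈ 67.538, so the balance reaches zero during payment 68.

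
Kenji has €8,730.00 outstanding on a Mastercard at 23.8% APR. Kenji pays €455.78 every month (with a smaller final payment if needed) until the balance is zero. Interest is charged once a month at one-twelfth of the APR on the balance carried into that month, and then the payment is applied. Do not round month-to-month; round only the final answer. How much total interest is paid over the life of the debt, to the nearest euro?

Monthly rate r = 23.8%/12 = 1.98333% = 0.0198333.
Payoff takes n = ⌈−ln(1 − rB₀/P)/ln(1+r)⌉ = ⌈24.332⌉ = 25 payments; the last is €152.14.
Total paid = 24·€455.78 + €152.14 = €11,090.86.
Total interest = total paid − principal = €11,090.86 − €8,730.00 = €2,360.86.

€2,361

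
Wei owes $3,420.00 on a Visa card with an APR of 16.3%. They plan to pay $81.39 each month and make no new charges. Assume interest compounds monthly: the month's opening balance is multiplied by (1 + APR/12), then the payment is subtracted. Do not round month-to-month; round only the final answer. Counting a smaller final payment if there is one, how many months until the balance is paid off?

Monthly rate r = 16.3%/12 = 1.35833% = 0.0135833.
Recurrence: B ← B·(1+r) − $81.39.
Month 1: interest $46.46; balance after payment $3,385.07.
Month 2: interest $45.98; balance after payment $3,349.66.
Closed form: n = −ln(1 − rB₀/P)/ln(1+r) = −ln(0.42923)/ln(1.01358) ≈ 62.687, so the balance reaches zero during payment 63.

63 payments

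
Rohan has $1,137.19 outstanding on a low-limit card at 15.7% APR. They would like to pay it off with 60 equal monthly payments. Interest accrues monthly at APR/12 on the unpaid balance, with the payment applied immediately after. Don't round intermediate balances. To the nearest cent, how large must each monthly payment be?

Monthly rate r = 15.7%/12 = 1.30833% = 0.0130833.
Level-payment amortization: P = B₀·r / (1 − (1+r)^(−n)) = 1137.19·0.0130833 / (1 − 1.01308^(−60)).
Denominator 1 − (1+r)^(−60) = 0.541552339.
P = 14.8782 / 0.541552339 ≈ 27.47.

$27.47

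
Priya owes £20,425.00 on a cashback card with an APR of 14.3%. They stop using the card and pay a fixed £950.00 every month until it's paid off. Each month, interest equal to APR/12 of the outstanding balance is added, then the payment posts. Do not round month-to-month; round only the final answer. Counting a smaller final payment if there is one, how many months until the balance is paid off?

Monthly rate r = 14.3%/12 = 1.19167% = 0.0119167.
Recurrence: B ← B·(1+r) − £950.00.
Month 1: interest £243.40; balance after payment £19,718.40.
Month 2: interest £234.98; balance after payment £19,003.38.
Closed form: n = −ln(1 − rB₀/P)/ln(1+r) = −ln(0.74379)/ln(1.01192) ≈ 24.986, so the balance reaches zero during payment 25.

25 payments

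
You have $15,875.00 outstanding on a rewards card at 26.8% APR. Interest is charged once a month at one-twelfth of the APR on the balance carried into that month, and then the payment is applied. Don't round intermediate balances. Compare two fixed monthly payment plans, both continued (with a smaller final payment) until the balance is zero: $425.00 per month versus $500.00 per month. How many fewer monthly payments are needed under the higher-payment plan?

Monthly rate r = 26.8%/12 = 2.23333% = 0.0223333.
At $425.00/mo: n = ⌈−ln(1 − rB₀/P)/ln(1+r)⌉ = 82 payments (last $154.48); total interest = total paid − $15,875.00 = $18,704.48.
At $500.00/mo: 56 payments (last $450.98); total interest $12,075.98.
Payments saved = 82 − 56 = 26.

26 fewer payments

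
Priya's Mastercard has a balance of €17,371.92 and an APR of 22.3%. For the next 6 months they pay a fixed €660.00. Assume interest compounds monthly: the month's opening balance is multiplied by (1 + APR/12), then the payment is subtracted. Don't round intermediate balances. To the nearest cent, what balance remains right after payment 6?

Monthly rate r = 22.3%/12 = 1.85833% = 0.0185833.
Each month: B ← B·(1+r) − €660.00.
Month 1: interest €322.83; balance after payment €17,034.75.
Month 2: interest €316.56; balance after payment €16,691.31.
Month 3: interest €310.18; balance after payment €16,341.49.
Month 4: interest €303.68; balance after payment €15,985.17.
Month 5: interest €297.06; balance after payment €15,622.23.
Month 6: interest €290.31; balance after payment €15,252.54.

€15,252.54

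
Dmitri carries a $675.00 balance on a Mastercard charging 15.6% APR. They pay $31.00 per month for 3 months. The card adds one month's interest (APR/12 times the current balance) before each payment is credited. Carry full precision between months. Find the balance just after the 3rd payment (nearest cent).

$607.45

Monthly rate r = 15.6%/12 = 1.3% = 0.013.
Each month: B ← B·(1+r) − $31.00.
Month 1: interest $8.78; balance after payment $652.77.
Month 2: interest $8.49; balance after payment $630.26.
Month 3: interest $8.19; balance after payment $607.45.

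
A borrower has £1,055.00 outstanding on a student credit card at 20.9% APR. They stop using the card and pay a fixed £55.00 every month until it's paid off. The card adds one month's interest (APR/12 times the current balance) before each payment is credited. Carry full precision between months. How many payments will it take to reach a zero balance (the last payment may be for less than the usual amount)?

Monthly rate r = 20.9%/12 = 1.74167% = 0.0174167.
Recurrence: B ← B·(1+r) − £55.00.
Month 1: interest £18.37; balance after payment £1,018.37.
Month 2: interest £17.74; balance after payment £981.11.
Closed form: n = −ln(1 − rB₀/P)/ln(1+r) = −ln(0.66592)/ln(1.01742) ≈ 23.548, so the balance reaches zero during payment 24.

24 payments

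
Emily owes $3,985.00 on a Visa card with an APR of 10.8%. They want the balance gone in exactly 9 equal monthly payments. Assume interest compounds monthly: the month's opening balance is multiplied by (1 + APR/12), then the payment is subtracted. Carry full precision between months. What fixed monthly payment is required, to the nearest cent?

Monthly rate r = 10.8%/12 = 0.9% = 0.009.
Level-payment amortization: P = B₀·r / (1 − (1+r)^(−n)) = 3985.00·0.009 / (1 − 1.009^(−9)).
Denominator 1 − (1+r)^(−9) = 0.0774721117.
P = 35.865 / 0.0774721117 ≈ 462.94.

$462.94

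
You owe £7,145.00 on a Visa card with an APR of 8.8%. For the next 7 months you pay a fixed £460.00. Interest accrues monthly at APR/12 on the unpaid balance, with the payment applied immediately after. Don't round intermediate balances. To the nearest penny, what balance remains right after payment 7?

Monthly rate r = 8.8%/12 = 0.733333% = 0.00733333.
Each month: B ← B·(1+r) − £460.00.
Month 1: interest £52.40; balance after payment £6,737.40.
Month 2: interest £49.41; balance after payment £6,326.80.
Month 3: interest £46.40; balance after payment £5,913.20.
Month 4: interest £43.36; balance after payment £5,496.56.
Month 5: interest £40.31; balance after payment £5,076.87.
Month 6: interest £37.23; balance after payment £4,654.10.
Month 7: interest £34.13; balance after payment £4,228.23.

£4,228.23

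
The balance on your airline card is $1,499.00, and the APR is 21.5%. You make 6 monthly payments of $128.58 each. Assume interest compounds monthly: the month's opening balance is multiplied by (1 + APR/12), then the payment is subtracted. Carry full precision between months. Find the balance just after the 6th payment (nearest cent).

$860.66

Monthly rate r = 21.5%/12 = 1.79167% = 0.0179167.
Each month: B ← B·(1+r) − $128.58.
Month 1: interest $26.86; balance after payment $1,397.28.
Month 2: interest $25.03; balance after payment $1,293.73.
Month 3: interest $23.18; balance after payment $1,188.33.
Month 4: interest $21.29; balance after payment $1,081.04.
Month 5: interest $19.37; balance after payment $971.83.
Month 6: interest $17.41; balance after payment $860.66.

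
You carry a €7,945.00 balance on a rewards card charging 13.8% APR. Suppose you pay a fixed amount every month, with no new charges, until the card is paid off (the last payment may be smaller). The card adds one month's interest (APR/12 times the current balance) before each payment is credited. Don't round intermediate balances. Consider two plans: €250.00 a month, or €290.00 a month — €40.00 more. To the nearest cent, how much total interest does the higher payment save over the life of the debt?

Monthly rate r = 13.8%/12 = 1.15% = 0.0115.
At €250.00/mo: n = ⌈−ln(1 − rB₀/P)/ln(1+r)⌉ = 40 payments (last €195.49); total interest = total paid − €7,945.00 = €2,000.49.
At €290.00/mo: 34 payments (last €27.79); total interest €1,652.79.
Interest saved = €2,000.49 − €1,652.79 = €347.70.

€347.70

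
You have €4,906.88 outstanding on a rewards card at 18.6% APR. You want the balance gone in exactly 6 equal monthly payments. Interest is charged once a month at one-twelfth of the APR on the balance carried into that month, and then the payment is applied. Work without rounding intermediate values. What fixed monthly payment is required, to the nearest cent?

€862.75

Monthly rate r = 18.6%/12 = 1.55% = 0.0155.
Level-payment amortization: P = B₀·r / (1 − (1+r)^(−n)) = 4906.88·0.0155 / (1 − 1.0155^(−6)).
Denominator 1 − (1+r)^(−6) = 0.0881562335.
P = 76.0566 / 0.0881562335 ≈ 862.75.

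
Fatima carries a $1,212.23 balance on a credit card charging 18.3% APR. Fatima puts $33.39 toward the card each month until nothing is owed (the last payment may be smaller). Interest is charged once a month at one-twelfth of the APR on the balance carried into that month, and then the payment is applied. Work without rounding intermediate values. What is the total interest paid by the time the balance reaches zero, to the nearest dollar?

Monthly rate r = 18.3%/12 = 1.525% = 0.01525.
Payoff takes n = ⌈−ln(1 − rB₀/P)/ln(1+r)⌉ = ⌈53.298⌉ = 54 payments; the last is $10.01.
Total paid = 53·$33.39 + $10.01 = $1,779.68.
Total interest = total paid − principal = $1,779.68 − $1,212.23 = $567.45.

$567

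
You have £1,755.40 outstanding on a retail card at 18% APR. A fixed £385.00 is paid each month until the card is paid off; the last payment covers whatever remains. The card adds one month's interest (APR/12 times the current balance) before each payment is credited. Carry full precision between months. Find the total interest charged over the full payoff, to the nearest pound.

Monthly rate r = 18%/12 = 1.5% = 0.015.
Payoff takes n = ⌈−ln(1 − rB₀/P)/ln(1+r)⌉ = ⌈4.758⌉ = 5 payments; the last is £292.44.
Total paid = 4·£385.00 + £292.44 = £1,832.44.
Total interest = total paid − principal = £1,832.44 − £1,755.40 = £77.04.

£77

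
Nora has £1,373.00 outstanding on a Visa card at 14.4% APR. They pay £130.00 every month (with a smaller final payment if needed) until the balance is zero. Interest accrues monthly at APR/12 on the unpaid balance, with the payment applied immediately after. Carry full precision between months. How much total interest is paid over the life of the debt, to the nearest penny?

Monthly rate r = 14.4%/12 = 1.2% = 0.012.
Payoff takes n = ⌈−ln(1 − rB₀/P)/ln(1+r)⌉ = ⌈11.361⌉ = 12 payments; the last is £47.11.
Total paid = 11·£130.00 + £47.11 = £1,477.11.
Total interest = total paid − principal = £1,477.11 − £1,373.00 = £104.11.

£104.11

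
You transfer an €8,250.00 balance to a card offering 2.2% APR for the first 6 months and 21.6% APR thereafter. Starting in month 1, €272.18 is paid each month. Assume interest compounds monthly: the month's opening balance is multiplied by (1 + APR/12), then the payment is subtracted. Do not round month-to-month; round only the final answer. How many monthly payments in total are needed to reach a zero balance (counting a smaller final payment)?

Promo months 1–6 at r₀ = 2.2%/12 = 0.00183333; months 7+ at r₁ = 21.6%/12 = 0.018.
After month 6: iterate B ← B·(1+r₀) − €272.18 for 6 months → €6,700.58.
Then at r₁ with €272.18/mo: n₂ = −ln(1 − r₁·B/P)/ln(1+r₁) ≈ 32.82 → 33 more payments.

39 months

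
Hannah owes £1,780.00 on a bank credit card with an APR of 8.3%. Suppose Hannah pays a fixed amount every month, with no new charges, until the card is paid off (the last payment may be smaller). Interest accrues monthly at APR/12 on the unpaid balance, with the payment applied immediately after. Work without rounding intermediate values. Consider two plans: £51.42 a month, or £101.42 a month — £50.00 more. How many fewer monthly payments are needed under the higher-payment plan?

21 fewer payments

Monthly rate r = 8.3%/12 = 0.691667% = 0.00691667.
At £51.42/mo: n = ⌈−ln(1 − rB₀/P)/ln(1+r)⌉ = 40 payments (last £36.37); total interest = total paid − £1,780.00 = £261.75.
At £101.42/mo: 19 payments (last £78.72); total interest £124.28.
Payments saved = 40 − 19 = 21.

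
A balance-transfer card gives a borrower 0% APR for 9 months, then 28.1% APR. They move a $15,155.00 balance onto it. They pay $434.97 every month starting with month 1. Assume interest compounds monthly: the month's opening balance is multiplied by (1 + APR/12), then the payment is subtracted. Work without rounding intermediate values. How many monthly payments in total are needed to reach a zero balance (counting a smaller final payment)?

50 months

Promo months 1–9 at r₀ = 0%/12 = 0; months 10+ at r₁ = 28.1%/12 = 0.0234167.
After month 9 (no interest yet): B = $15,155.00 − 9·$434.97 = $11,240.27.
Then at r₁ with $434.97/mo: n₂ = −ln(1 − r₁·B/P)/ln(1+r₁) ≈ 40.14 → 41 more payments.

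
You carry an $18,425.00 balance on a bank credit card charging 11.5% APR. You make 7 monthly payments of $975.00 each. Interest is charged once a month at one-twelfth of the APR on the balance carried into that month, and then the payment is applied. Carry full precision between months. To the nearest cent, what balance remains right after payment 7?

Monthly rate r = 11.5%/12 = 0.958333% = 0.00958333.
Each month: B ← B·(1+r) − $975.00.
Month 1: interest $176.57; balance after payment $17,626.57.
Month 2: interest $168.92; balance after payment $16,820.49.
Month 3: interest $161.20; balance after payment $16,006.69.
Month 4: interest $153.40; balance after payment $15,185.09.
Month 5: interest $145.52; balance after payment $14,355.61.
Month 6: interest $137.57; balance after payment $13,518.19.
Month 7: interest $129.55; balance after payment $12,672.74.

$12,672.74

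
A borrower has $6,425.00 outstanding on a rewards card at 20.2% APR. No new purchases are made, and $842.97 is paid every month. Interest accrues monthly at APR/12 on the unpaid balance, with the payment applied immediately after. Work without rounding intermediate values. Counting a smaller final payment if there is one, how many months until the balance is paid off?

Monthly rate r = 20.2%/12 = 1.68333% = 0.0168333.
Recurrence: B ← B·(1+r) − $842.97.
Month 1: interest $108.15; balance after payment $5,690.18.
Month 2: interest $95.78; balance after payment $4,943.00.
Closed form: n = −ln(1 − rB₀/P)/ln(1+r) = −ln(0.8717)/ln(1.01683) ≈ 8.226, so the balance reaches zero during payment 9.

9 months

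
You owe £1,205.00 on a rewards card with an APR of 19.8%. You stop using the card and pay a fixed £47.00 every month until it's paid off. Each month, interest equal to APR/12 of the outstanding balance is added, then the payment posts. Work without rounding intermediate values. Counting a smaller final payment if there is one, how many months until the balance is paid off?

Monthly rate r = 19.8%/12 = 1.65% = 0.0165.
Recurrence: B ← B·(1+r) − £47.00.
Month 1: interest £19.88; balance after payment £1,177.88.
Month 2: interest £19.44; balance after payment £1,150.32.
Closed form: n = −ln(1 − rB₀/P)/ln(1+r) = −ln(0.57697)/ln(1.0165) ≈ 33.606, so the balance reaches zero during payment 34.

34 payments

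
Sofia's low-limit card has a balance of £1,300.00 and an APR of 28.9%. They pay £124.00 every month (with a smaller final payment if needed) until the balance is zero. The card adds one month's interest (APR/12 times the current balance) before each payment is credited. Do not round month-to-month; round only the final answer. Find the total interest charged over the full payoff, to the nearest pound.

Monthly rate r = 28.9%/12 = 2.40833% = 0.0240833.
Payoff takes n = ⌈−ln(1 − rB₀/P)/ln(1+r)⌉ = ⌈12.228⌉ = 13 payments; the last is £28.54.
Total paid = 12·£124.00 + £28.54 = £1,516.54.
Total interest = total paid − principal = £1,516.54 − £1,300.00 = £216.54.

£217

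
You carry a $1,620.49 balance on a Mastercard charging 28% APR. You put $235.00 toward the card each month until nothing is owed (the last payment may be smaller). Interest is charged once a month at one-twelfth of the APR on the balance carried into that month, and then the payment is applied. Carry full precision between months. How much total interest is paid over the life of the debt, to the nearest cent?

Monthly rate r = 28%/12 = 2.33333% = 0.0233333.
Payoff takes n = ⌈−ln(1 − rB₀/P)/ln(1+r)⌉ = ⌈7.606⌉ = 8 payments; the last is $142.96.
Total paid = 7·$235.00 + $142.96 = $1,787.96.
Total interest = total paid − principal = $1,787.96 − $1,620.49 = $167.47.

$167.47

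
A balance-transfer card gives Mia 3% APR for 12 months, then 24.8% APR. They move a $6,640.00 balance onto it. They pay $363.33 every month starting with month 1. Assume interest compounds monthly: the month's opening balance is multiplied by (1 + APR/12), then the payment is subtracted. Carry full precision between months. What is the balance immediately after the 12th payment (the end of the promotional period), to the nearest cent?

Promo months 1–12 at r₀ = 3%/12 = 0.0025; months 13+ at r₁ = 24.8%/12 = 0.0206667.
After month 12: iterate B ← B·(1+r₀) − $363.33 for 12 months → $2,421.55.

$2,421.55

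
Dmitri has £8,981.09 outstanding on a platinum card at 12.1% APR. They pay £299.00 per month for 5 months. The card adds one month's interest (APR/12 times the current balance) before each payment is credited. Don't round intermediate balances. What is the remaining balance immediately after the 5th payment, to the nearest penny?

£7,917.66

Monthly rate r = 12.1%/12 = 1.00833% = 0.0100833.
Each month: B ← B·(1+r) − £299.00.
Month 1: interest £90.56; balance after payment £8,772.65.
Month 2: interest £88.46; balance after payment £8,562.11.
Month 3: interest £86.33; balance after payment £8,349.44.
Month 4: interest £84.19; balance after payment £8,134.63.
Month 5: interest £82.02; balance after payment £7,917.66.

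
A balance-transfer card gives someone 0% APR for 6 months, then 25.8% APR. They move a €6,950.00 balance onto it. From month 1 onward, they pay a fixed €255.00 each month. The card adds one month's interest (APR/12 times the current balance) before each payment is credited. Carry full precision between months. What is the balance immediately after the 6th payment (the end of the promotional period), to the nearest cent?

€5,420.00

Promo months 1–6 at r₀ = 0%/12 = 0; months 7+ at r₁ = 25.8%/12 = 0.0215.
After month 6 (no interest yet): B = €6,950.00 − 6·€255.00 = €5,420.00.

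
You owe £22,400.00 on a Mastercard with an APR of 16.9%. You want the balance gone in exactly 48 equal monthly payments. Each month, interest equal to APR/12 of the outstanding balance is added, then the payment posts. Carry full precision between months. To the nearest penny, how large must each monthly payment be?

Monthly rate r = 16.9%/12 = 1.40833% = 0.0140833.
Level-payment amortization: P = B₀·r / (1 − (1+r)^(−n)) = 22400.00·0.0140833 / (1 − 1.01408^(−48)).
Denominator 1 − (1+r)^(−48) = 0.488948065.
P = 315.467 / 0.488948065 ≈ 645.19.

£645.19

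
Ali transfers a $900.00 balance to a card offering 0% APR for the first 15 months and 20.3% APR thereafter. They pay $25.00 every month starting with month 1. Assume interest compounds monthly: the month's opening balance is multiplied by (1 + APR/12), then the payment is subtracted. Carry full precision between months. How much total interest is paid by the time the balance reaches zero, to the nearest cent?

Promo months 1–15 at r₀ = 0%/12 = 0; months 16+ at r₁ = 20.3%/12 = 0.0169167.
After month 15 (no interest yet): B = $900.00 − 15·$25.00 = $525.00.
Then at r₁ with $25.00/mo: n₂ = −ln(1 − r₁·B/P)/ln(1+r₁) ≈ 26.16 → 27 more payments.
Total paid = 41·$25.00 + $4.11 = $1,029.11; interest = $1,029.11 − $900.00 = $129.11.

$129.11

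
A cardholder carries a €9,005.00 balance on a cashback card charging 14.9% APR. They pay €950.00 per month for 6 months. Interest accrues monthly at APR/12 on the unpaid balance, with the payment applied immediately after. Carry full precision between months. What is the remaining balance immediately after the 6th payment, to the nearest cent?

€3,817.15

Monthly rate r = 14.9%/12 = 1.24167% = 0.0124167.
Each month: B ← B·(1+r) − €950.00.
Month 1: interest €111.81; balance after payment €8,166.81.
Month 2: interest €101.40; balance after payment €7,318.22.
Month 3: interest €90.87; balance after payment €6,459.08.
Month 4: interest €80.20; balance after payment €5,589.28.
Month 5: interest €69.40; balance after payment €4,708.69.
Month 6: interest €58.47; balance after payment €3,817.15.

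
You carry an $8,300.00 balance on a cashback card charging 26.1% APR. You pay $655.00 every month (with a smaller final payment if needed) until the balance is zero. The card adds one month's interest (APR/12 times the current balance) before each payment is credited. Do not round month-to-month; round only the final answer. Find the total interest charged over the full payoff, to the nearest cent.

$1,515.17

Monthly rate r = 26.1%/12 = 2.175% = 0.02175.
Payoff takes n = ⌈−ln(1 − rB₀/P)/ln(1+r)⌉ = ⌈14.985⌉ = 15 payments; the last is $645.17.
Total paid = 14·$655.00 + $645.17 = $9,815.17.
Total interest = total paid − principal = $9,815.17 − $8,300.00 = $1,515.17.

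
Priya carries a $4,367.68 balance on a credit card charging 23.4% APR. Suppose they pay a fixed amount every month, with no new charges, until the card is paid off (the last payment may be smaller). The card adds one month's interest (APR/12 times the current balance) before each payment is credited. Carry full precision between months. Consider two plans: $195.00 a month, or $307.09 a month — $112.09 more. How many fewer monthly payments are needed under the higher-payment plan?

13 fewer payments

Monthly rate r = 23.4%/12 = 1.95% = 0.0195.
At $195.00/mo: n = ⌈−ln(1 − rB₀/P)/ln(1+r)⌉ = 30 payments (last $141.80); total interest = total paid − $4,367.68 = $1,429.12.
At $307.09/mo: 17 payments (last $252.09); total interest $797.85.
Payments saved = 30 − 17 = 13.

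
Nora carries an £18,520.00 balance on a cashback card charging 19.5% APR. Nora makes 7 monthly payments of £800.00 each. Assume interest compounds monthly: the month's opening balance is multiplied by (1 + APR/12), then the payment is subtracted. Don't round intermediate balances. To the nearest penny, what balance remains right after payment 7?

£14,851.66

Monthly rate r = 19.5%/12 = 1.625% = 0.01625.
Each month: B ← B·(1+r) − £800.00.
Month 1: interest £300.95; balance after payment £18,020.95.
Month 2: interest £292.84; balance after payment £17,513.79.
Month 3: interest £284.60; balance after payment £16,998.39.
Month 4: interest £276.22; balance after payment £16,474.61.
Month 5: interest £267.71; balance after payment £15,942.33.
Month 6: interest £259.06; balance after payment £15,401.39.
Month 7: interest £250.27; balance after payment £14,851.66.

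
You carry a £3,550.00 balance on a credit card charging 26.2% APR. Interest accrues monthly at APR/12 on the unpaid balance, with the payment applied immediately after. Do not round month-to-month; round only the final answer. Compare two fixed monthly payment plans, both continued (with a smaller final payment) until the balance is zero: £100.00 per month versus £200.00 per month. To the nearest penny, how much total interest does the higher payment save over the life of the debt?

£2,367.75

Monthly rate r = 26.2%/12 = 2.18333% = 0.0218333.
At £100.00/mo: n = ⌈−ln(1 − rB₀/P)/ln(1+r)⌉ = 70 payments (last £8.12); total interest = total paid − £3,550.00 = £3,358.12.
At £200.00/mo: 23 payments (last £140.37); total interest £990.37.
Interest saved = £3,358.12 − £990.37 = £2,367.75.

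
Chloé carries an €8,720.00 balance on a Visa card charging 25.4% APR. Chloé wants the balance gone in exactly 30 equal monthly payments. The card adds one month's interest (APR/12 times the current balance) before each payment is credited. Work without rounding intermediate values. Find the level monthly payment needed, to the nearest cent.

Monthly rate r = 25.4%/12 = 2.11667% = 0.0211667.
Level-payment amortization: P = B₀·r / (1 − (1+r)^(−n)) = 8720.00·0.0211667 / (1 − 1.02117^(−30)).
Denominator 1 − (1+r)^(−30) = 0.466540932.
P = 184.573 / 0.466540932 ≈ 395.62.

€395.62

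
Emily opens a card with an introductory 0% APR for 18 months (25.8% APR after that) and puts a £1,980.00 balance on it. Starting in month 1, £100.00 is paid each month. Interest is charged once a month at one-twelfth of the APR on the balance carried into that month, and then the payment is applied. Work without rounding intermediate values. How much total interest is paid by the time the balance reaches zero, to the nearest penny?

£5.67

Promo months 1–18 at r₀ = 0%/12 = 0; months 19+ at r₁ = 25.8%/12 = 0.0215.
After month 18 (no interest yet): B = £1,980.00 − 18·£100.00 = £180.00.
Then at r₁ with £100.00/mo: n₂ = −ln(1 − r₁·B/P)/ln(1+r₁) ≈ 1.86 → 2 more payments.
Total paid = 19·£100.00 + £85.67 = £1,985.67; interest = £1,985.67 − £1,980.00 = £5.67.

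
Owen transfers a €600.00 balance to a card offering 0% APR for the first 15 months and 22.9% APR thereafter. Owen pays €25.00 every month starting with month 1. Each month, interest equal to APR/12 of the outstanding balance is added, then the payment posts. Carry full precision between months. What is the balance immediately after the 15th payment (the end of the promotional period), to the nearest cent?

€225.00

Promo months 1–15 at r₀ = 0%/12 = 0; months 16+ at r₁ = 22.9%/12 = 0.0190833.
After month 15 (no interest yet): B = €600.00 − 15·€25.00 = €225.00.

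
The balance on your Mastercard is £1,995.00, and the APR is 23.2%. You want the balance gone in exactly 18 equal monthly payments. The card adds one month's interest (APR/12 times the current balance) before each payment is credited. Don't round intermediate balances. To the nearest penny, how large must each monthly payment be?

£132.29

Monthly rate r = 23.2%/12 = 1.93333% = 0.0193333.
Level-payment amortization: P = B₀·r / (1 − (1+r)^(−n)) = 1995.00·0.0193333 / (1 − 1.01933^(−18)).
Denominator 1 − (1+r)^(−18) = 0.291552086.
P = 38.57 / 0.291552086 ≈ 132.29.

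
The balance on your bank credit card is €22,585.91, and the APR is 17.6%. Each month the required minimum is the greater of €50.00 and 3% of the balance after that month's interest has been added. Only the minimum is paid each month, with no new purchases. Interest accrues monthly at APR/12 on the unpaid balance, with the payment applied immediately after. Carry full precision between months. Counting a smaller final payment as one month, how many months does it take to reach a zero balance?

211 months

Monthly rate r = 17.6%/12 = 1.46667% = 0.0146667.
While 3% of the post-interest balance exceeds €50.00, each month B ← (B·(1+r))·(1 − 0.03), i.e. B shrinks by the factor (1+r)·0.97 = 0.98423.
This holds for months 1–165. Entering month 166 the balance is €1,638.83; 3% of the post-interest balance is now below €50.00, so the flat €50.00 minimum applies from here.
From month 166 a fixed €50.00 at rate r clears €1,638.83 in 46 more payments. Total: 165 + 46 = 211 months.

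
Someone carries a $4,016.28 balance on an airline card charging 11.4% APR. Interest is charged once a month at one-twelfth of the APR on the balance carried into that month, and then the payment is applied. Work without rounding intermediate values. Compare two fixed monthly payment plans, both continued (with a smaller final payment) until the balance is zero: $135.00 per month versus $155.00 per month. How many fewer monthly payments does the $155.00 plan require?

6 fewer payments

Monthly rate r = 11.4%/12 = 0.95% = 0.0095.
At $135.00/mo: n = ⌈−ln(1 − rB₀/P)/ln(1+r)⌉ = 36 payments (last $17.62); total interest = total paid − $4,016.28 = $726.34.
At $155.00/mo: 30 payments (last $137.36); total interest $616.08.
Payments saved = 36 − 30 = 6.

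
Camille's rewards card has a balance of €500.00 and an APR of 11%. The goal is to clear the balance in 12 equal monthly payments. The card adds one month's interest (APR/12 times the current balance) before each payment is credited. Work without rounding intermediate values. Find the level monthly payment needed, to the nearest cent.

€44.19

Monthly rate r = 11%/12 = 0.916667% = 0.00916667.
Level-payment amortization: P = B₀·r / (1 − (1+r)^(−n)) = 500.00·0.00916667 / (1 − 1.00917^(−12)).
Denominator 1 − (1+r)^(−12) = 0.103716844.
P = 4.58333 / 0.103716844 ≈ 44.19.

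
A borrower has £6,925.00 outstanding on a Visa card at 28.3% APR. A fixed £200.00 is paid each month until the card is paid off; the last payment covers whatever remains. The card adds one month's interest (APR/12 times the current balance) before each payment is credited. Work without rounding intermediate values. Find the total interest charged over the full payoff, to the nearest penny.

£7,626.88

Monthly rate r = 28.3%/12 = 2.35833% = 0.0235833.
Payoff takes n = ⌈−ln(1 − rB₀/P)/ln(1+r)⌉ = ⌈72.757⌉ = 73 payments; the last is £151.88.
Total paid = 72·£200.00 + £151.88 = £14,551.88.
Total interest = total paid − principal = £14,551.88 − £6,925.00 = £7,626.88.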